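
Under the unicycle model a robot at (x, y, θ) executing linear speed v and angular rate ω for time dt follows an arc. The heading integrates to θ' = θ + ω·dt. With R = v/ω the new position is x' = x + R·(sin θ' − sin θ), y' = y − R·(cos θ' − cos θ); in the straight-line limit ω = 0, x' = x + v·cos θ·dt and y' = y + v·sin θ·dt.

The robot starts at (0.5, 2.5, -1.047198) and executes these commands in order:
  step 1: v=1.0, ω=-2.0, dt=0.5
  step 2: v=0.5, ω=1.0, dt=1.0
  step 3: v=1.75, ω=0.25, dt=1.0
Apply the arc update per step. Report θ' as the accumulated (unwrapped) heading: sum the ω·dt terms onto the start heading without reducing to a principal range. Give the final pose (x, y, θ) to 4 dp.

(1.5770, 0.1504, -0.7972)

step 1: θ'=-2.0472 (R=-0.5000) → pose (0.5113, 2.0207, -2.0472)
step 2: θ'=-1.0472 (R=0.5000) → pose (0.5226, 1.5414, -1.0472)
step 3: θ'=-0.7972 (R=7.0000) → pose (1.5770, 0.1504, -0.7972)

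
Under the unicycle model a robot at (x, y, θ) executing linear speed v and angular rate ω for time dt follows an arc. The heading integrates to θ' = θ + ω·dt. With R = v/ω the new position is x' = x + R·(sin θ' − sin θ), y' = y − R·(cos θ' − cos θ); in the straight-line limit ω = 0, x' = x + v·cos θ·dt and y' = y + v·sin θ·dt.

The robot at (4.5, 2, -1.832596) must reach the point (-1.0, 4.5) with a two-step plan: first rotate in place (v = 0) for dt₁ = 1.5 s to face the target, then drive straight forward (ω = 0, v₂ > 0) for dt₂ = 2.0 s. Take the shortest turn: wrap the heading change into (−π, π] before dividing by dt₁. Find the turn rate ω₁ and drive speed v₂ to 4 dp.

ω₁ = -1.1571, v₂ = 3.0208

heading to target = atan2(4.5−2, -1−4.5) = 2.7150
Δθ = wrap(2.7150 − -1.8326) = -1.7356; ω₁ = Δθ/dt₁ = -1.1571
distance = √((-1−4.5)² + (4.5−2)²) = 6.0415; v₂ = distance/dt₂ = 3.0208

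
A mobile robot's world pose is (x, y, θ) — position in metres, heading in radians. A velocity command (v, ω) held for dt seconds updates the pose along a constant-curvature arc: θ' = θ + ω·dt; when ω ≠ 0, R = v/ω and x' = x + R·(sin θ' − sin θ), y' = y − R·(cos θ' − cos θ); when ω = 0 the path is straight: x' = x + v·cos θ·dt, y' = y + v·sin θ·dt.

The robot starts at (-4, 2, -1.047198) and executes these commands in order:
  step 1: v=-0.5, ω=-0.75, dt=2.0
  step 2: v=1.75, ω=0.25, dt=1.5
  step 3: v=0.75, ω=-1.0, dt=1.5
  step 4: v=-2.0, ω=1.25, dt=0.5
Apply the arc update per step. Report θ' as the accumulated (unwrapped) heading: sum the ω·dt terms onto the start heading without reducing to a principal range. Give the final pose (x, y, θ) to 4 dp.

step 1: θ'=-2.5472 (R=0.6667) → pose (-3.7960, 2.8857, -2.5472)
step 2: θ'=-2.1722 (R=7.0000) → pose (-5.6477, 1.0468, -2.1722)
step 3: θ'=-3.6722 (R=-0.7500) → pose (-6.6457, 0.8243, -3.6722)
step 4: θ'=-3.0472 (R=-1.6000) → pose (-5.6852, 0.6114, -3.0472)

(-5.6852, 0.6114, -3.0472)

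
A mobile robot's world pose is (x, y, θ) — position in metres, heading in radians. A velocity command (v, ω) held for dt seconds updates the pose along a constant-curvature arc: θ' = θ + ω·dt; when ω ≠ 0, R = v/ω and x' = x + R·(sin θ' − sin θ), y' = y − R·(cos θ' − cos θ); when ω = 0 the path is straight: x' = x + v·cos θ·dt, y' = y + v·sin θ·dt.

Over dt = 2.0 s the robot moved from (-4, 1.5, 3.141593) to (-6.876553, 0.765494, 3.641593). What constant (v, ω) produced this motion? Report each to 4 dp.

Δθ = 3.641593 − 3.141593 = 0.500000
ω = Δθ/dt = 0.500000/2.0 = 0.2500
R = Δx/(sin θ' − sin θ) = 6.0000
v = R·ω = 6.0000·0.2500 = 1.5000

v = 1.5000, ω = 0.2500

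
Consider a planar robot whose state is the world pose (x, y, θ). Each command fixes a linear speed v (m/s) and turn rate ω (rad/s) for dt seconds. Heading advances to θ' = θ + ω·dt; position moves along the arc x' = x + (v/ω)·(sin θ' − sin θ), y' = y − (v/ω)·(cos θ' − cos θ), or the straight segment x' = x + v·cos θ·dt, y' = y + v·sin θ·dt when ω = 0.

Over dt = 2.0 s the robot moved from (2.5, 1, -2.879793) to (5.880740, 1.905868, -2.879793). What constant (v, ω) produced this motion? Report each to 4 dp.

v = -1.7500, ω = 0.0000

Δθ = -2.879793 − -2.879793 = 0.000000
ω = Δθ/dt = 0.000000/2.0 = 0.0000
ω = 0 → v = (Δx·cos θ + Δy·sin θ)/dt = -1.7500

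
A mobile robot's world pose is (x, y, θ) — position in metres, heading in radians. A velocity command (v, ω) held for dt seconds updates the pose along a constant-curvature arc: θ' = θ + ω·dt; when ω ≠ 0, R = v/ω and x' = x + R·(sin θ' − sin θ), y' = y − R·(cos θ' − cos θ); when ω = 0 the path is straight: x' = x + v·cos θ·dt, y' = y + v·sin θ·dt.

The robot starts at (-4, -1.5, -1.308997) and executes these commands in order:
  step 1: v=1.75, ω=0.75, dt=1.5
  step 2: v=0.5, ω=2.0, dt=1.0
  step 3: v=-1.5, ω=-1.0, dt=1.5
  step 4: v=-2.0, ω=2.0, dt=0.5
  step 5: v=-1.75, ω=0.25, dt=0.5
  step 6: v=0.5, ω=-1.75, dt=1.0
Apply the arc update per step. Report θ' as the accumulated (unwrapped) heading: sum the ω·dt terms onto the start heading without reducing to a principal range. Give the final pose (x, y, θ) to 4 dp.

step 1: θ'=-0.1840 (R=2.3333) → pose (-2.1731, -3.1900, -0.1840)
step 2: θ'=1.8160 (R=0.2500) → pose (-1.8848, -2.8836, 1.8160)
step 3: θ'=0.3160 (R=1.5000) → pose (-2.8738, -4.6734, 0.3160)
step 4: θ'=1.3160 (R=-1.0000) → pose (-3.5307, -5.3719, 1.3160)
step 5: θ'=1.4410 (R=-7.0000) → pose (-3.6979, -6.2302, 1.4410)
step 6: θ'=-0.3090 (R=-0.2857) → pose (-3.3277, -5.9950, -0.3090)

(-3.3277, -5.9950, -0.3090)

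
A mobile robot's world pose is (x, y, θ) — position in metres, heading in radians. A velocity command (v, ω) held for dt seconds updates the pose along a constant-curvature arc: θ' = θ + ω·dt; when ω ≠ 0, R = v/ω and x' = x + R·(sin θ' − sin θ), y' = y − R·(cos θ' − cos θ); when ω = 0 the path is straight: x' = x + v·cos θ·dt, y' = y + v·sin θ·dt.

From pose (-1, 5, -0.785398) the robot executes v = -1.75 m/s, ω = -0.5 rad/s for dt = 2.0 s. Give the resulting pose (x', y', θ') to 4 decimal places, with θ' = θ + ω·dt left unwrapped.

θ' = -0.7854 + -0.5·2.0 = -1.7854
R = v/ω = -1.75/-0.5 = 3.5000
x' = -1 + 3.5000·(sin -1.7854 − sin -0.7854) = -1.9448
y' = 5 − 3.5000·(cos -1.7854 − cos -0.7854) = 8.2202

(-1.9448, 8.2202, -1.7854)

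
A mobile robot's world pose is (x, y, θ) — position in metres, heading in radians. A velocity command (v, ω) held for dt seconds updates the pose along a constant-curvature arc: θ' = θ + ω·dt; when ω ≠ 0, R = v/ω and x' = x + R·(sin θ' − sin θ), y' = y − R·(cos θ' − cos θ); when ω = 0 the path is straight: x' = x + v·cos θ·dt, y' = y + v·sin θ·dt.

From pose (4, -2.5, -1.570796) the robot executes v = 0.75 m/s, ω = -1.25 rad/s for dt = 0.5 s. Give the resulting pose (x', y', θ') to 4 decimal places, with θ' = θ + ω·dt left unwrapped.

(3.8866, -2.8511, -2.1958)

θ' = -1.5708 + -1.25·0.5 = -2.1958
R = v/ω = 0.75/-1.25 = -0.6000
x' = 4 + -0.6000·(sin -2.1958 − sin -1.5708) = 3.8866
y' = -2.5 − -0.6000·(cos -2.1958 − cos -1.5708) = -2.8511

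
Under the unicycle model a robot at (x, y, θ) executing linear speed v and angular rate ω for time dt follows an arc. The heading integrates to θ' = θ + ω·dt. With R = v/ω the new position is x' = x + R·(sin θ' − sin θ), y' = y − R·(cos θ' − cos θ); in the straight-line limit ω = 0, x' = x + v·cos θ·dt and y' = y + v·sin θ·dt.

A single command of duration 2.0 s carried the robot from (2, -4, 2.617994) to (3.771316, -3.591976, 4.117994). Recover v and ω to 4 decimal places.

v = -1.0000, ω = 0.7500

Δθ = 4.117994 − 2.617994 = 1.500000
ω = Δθ/dt = 1.500000/2.0 = 0.7500
R = Δx/(sin θ' − sin θ) = -1.3333
v = R·ω = -1.3333·0.7500 = -1.0000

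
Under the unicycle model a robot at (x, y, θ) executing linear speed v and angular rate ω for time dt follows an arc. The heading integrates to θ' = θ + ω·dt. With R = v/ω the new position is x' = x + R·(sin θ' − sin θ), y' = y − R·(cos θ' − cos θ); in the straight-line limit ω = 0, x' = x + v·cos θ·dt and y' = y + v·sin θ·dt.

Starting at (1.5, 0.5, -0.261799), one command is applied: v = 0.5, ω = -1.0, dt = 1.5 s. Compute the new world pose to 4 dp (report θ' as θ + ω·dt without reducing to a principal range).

θ' = -0.2618 + -1.0·1.5 = -1.7618
R = v/ω = 0.5/-1.0 = -0.5000
x' = 1.5 + -0.5000·(sin -1.7618 − sin -0.2618) = 1.8615
y' = 0.5 − -0.5000·(cos -1.7618 − cos -0.2618) = -0.0779

(1.8615, -0.0779, -1.7618)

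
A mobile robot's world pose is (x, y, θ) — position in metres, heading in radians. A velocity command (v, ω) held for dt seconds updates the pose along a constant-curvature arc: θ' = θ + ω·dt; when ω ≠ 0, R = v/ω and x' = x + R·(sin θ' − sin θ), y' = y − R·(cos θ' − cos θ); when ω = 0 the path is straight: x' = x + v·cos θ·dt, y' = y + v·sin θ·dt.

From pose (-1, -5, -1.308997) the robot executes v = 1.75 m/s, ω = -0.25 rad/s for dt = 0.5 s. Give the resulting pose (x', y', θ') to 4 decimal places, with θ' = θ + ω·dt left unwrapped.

(-0.8269, -5.8571, -1.4340)

θ' = -1.3090 + -0.25·0.5 = -1.4340
R = v/ω = 1.75/-0.25 = -7.0000
x' = -1 + -7.0000·(sin -1.4340 − sin -1.3090) = -0.8269
y' = -5 − -7.0000·(cos -1.4340 − cos -1.3090) = -5.8571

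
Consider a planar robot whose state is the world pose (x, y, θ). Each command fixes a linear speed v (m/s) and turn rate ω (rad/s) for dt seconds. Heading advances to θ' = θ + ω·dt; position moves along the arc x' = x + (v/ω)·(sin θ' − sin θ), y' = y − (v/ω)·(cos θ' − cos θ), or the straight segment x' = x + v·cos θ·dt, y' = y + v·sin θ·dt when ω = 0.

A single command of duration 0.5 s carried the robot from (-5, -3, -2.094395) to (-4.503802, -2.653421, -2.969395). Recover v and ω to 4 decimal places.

Δθ = -2.969395 − -2.094395 = -0.875000
ω = Δθ/dt = -0.875000/0.5 = -1.7500
R = Δx/(sin θ' − sin θ) = 0.7143
v = R·ω = 0.7143·-1.7500 = -1.2500

v = -1.2500, ω = -1.7500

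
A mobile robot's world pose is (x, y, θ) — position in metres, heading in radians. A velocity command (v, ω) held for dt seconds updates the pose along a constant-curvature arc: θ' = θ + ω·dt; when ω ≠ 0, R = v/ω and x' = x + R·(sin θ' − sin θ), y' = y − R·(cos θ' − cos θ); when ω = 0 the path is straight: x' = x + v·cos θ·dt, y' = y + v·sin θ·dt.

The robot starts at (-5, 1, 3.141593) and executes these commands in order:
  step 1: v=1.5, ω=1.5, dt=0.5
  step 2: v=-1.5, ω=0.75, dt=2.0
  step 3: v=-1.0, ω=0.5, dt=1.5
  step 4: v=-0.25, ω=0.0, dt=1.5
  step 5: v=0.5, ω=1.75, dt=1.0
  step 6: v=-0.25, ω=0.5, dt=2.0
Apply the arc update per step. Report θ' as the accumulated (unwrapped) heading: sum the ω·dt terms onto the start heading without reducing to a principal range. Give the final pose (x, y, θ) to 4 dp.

step 1: θ'=3.8916 (R=1.0000) → pose (-5.6816, 0.7317, 3.8916)
step 2: θ'=5.3916 (R=-2.0000) → pose (-5.4888, 3.4514, 5.3916)
step 3: θ'=6.1416 (R=-2.0000) → pose (-6.7627, 4.1751, 6.1416)
step 4: θ'=6.1416 (straight) → pose (-7.1339, 4.2280, 6.1416)
step 5: θ'=7.8916 (R=0.2857) → pose (-6.8081, 4.5216, 7.8916)
step 6: θ'=8.8916 (R=-0.5000) → pose (-6.5626, 4.1098, 8.8916)

(-6.5626, 4.1098, 8.8916)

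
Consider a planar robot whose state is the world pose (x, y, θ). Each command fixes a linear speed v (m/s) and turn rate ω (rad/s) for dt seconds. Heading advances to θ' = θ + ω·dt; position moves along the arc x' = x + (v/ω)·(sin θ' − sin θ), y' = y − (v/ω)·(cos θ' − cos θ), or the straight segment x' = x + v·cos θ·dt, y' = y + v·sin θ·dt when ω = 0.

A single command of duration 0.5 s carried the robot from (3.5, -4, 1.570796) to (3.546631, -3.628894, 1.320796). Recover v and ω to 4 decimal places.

Δθ = 1.320796 − 1.570796 = -0.250000
ω = Δθ/dt = -0.250000/0.5 = -0.5000
R = −Δy/(cos θ' − cos θ) = -1.5000
v = R·ω = -1.5000·-0.5000 = 0.7500

v = 0.7500, ω = -0.5000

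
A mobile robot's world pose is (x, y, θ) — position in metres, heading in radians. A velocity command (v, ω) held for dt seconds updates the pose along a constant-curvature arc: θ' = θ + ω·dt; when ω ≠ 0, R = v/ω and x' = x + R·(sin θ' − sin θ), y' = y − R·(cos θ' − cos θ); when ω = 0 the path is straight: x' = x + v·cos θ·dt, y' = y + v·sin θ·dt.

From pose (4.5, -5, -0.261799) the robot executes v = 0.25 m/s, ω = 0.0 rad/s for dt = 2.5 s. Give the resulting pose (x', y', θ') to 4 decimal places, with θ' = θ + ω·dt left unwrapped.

(5.1037, -5.1618, -0.2618)

θ' = -0.2618 + 0.0·2.5 = -0.2618
ω = 0 → straight: x' = 4.5 + 0.25·cos(-0.2618)·2.5 = 5.1037
y' = -5 + 0.25·sin(-0.2618)·2.5 = -5.1618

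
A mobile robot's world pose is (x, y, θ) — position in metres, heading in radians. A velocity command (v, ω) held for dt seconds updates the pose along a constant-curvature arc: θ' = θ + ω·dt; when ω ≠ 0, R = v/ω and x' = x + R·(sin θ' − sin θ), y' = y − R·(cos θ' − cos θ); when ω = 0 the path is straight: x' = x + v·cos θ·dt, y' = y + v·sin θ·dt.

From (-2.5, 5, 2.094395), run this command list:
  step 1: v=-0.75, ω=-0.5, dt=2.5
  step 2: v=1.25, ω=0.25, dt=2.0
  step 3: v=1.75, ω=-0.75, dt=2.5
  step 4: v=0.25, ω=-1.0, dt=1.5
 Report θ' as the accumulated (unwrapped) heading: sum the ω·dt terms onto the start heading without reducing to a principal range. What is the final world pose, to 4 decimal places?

step 1: θ'=0.8444 (R=1.5000) → pose (-2.6777, 3.2537, 0.8444)
step 2: θ'=1.3444 (R=5.0000) → pose (-1.5431, 5.4523, 1.3444)
step 3: θ'=-0.5306 (R=-2.3333) → pose (1.9115, 6.9410, -0.5306)
step 4: θ'=-2.0306 (R=-0.2500) → pose (2.0090, 6.6144, -2.0306)

(2.0090, 6.6144, -2.0306)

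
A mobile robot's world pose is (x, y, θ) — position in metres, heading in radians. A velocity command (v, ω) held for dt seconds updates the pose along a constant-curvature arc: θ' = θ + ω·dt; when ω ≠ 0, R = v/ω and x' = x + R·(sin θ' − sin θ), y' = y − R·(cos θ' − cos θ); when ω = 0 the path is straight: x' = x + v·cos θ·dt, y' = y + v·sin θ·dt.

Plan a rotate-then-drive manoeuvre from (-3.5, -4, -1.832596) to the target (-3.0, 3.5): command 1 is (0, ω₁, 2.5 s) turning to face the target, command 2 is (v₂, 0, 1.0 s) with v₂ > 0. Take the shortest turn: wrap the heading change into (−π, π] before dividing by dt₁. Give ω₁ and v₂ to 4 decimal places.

ω₁ = -1.1785, v₂ = 7.5166

heading to target = atan2(3.5−-4, -3−-3.5) = 1.5042
Δθ = wrap(1.5042 − -1.8326) = -2.9464; ω₁ = Δθ/dt₁ = -1.1785
distance = √((-3−-3.5)² + (3.5−-4)²) = 7.5166; v₂ = distance/dt₂ = 7.5166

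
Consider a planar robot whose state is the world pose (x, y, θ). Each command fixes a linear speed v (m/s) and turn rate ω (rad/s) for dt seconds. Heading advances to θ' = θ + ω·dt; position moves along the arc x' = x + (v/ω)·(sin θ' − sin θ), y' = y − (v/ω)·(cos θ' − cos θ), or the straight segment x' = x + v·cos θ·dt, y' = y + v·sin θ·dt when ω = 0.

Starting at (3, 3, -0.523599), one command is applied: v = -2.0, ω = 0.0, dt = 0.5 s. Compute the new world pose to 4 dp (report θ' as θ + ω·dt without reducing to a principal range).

θ' = -0.5236 + 0.0·0.5 = -0.5236
ω = 0 → straight: x' = 3 + -2.0·cos(-0.5236)·0.5 = 2.1340
y' = 3 + -2.0·sin(-0.5236)·0.5 = 3.5000

(2.1340, 3.5000, -0.5236)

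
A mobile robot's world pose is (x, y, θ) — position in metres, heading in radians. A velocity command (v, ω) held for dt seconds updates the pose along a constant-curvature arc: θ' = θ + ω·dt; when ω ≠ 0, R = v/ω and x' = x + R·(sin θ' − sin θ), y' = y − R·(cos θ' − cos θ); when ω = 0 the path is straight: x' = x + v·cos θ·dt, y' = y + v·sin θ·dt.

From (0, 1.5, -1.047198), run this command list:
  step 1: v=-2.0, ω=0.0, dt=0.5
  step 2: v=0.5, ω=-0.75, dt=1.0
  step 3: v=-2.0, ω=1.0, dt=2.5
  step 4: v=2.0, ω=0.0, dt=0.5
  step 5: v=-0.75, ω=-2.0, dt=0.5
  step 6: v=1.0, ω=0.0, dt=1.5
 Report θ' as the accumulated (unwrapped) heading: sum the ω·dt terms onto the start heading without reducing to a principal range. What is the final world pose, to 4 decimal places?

(-1.8243, 3.9927, -0.2972)

step 1: θ'=-1.0472 (straight) → pose (-0.5000, 2.3660, -1.0472)
step 2: θ'=-1.7972 (R=-0.6667) → pose (-0.4277, 1.8830, -1.7972)
step 3: θ'=0.7028 (R=-2.0000) → pose (-3.6694, 3.8581, 0.7028)
step 4: θ'=0.7028 (straight) → pose (-2.9063, 4.5044, 0.7028)
step 5: θ'=-0.2972 (R=0.3750) → pose (-3.2585, 4.4320, -0.2972)
step 6: θ'=-0.2972 (straight) → pose (-1.8243, 3.9927, -0.2972)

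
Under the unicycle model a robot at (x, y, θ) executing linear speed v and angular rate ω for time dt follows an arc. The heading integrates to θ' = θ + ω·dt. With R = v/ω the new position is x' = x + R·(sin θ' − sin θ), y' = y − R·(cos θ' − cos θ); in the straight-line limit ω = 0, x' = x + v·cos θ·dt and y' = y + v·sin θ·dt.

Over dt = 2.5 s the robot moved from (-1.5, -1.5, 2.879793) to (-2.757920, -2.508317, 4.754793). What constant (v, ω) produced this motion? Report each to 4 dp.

Δθ = 4.754793 − 2.879793 = 1.875000
ω = Δθ/dt = 1.875000/2.5 = 0.7500
R = Δx/(sin θ' − sin θ) = 1.0000
v = R·ω = 1.0000·0.7500 = 0.7500

v = 0.7500, ω = 0.7500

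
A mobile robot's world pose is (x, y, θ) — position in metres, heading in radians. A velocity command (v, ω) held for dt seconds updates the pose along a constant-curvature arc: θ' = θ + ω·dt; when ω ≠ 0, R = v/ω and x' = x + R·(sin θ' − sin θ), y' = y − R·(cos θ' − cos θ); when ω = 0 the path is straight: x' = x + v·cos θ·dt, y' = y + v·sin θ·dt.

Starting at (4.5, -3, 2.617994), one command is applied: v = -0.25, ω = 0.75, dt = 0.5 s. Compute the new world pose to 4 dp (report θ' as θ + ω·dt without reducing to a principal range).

(4.6173, -3.0410, 2.9930)

θ' = 2.6180 + 0.75·0.5 = 2.9930
R = v/ω = -0.25/0.75 = -0.3333
x' = 4.5 + -0.3333·(sin 2.9930 − sin 2.6180) = 4.6173
y' = -3 − -0.3333·(cos 2.9930 − cos 2.6180) = -3.0410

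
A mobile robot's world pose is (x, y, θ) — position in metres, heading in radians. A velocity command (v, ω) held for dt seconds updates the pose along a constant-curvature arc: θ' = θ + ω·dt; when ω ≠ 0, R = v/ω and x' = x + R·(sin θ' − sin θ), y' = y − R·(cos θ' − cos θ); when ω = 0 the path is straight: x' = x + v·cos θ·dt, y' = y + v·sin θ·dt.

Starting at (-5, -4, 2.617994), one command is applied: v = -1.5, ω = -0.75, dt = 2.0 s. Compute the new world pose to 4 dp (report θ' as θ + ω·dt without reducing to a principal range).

(-4.2016, -6.6070, 1.1180)

θ' = 2.6180 + -0.75·2.0 = 1.1180
R = v/ω = -1.5/-0.75 = 2.0000
x' = -5 + 2.0000·(sin 1.1180 − sin 2.6180) = -4.2016
y' = -4 − 2.0000·(cos 1.1180 − cos 2.6180) = -6.6070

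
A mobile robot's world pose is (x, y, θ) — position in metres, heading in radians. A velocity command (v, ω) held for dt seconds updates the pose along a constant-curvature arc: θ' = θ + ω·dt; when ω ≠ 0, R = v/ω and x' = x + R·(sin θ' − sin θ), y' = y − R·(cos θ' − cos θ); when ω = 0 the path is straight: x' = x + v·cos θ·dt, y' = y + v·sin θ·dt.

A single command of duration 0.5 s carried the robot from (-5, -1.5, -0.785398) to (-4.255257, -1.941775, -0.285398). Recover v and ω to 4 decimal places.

v = 1.7500, ω = 1.0000

Δθ = -0.285398 − -0.785398 = 0.500000
ω = Δθ/dt = 0.500000/0.5 = 1.0000
R = Δx/(sin θ' − sin θ) = 1.7500
v = R·ω = 1.7500·1.0000 = 1.7500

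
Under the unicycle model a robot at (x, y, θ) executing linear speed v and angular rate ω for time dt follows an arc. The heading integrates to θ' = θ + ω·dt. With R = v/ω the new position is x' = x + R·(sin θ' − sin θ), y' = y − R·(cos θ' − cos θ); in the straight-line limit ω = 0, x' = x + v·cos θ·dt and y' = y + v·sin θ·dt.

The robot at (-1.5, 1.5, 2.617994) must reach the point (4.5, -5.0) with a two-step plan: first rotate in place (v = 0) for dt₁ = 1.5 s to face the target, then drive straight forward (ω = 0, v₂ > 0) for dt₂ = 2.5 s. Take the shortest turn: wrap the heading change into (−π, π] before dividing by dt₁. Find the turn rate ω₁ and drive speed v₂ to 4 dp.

heading to target = atan2(-5−1.5, 4.5−-1.5) = -0.8254
Δθ = wrap(-0.8254 − 2.6180) = 2.8398; ω₁ = Δθ/dt₁ = 1.8932
distance = √((4.5−-1.5)² + (-5−1.5)²) = 8.8459; v₂ = distance/dt₂ = 3.5384

ω₁ = 1.8932, v₂ = 3.5384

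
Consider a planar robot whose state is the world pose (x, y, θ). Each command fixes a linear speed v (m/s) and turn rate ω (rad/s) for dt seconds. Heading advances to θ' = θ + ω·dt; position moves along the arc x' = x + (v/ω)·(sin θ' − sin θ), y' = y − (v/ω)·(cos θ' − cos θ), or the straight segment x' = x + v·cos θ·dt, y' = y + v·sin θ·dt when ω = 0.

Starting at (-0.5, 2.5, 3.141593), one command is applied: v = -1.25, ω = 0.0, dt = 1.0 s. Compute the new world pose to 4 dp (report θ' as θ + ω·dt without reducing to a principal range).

θ' = 3.1416 + 0.0·1.0 = 3.1416
ω = 0 → straight: x' = -0.5 + -1.25·cos(3.1416)·1.0 = 0.7500
y' = 2.5 + -1.25·sin(3.1416)·1.0 = 2.5000

(0.7500, 2.5000, 3.1416)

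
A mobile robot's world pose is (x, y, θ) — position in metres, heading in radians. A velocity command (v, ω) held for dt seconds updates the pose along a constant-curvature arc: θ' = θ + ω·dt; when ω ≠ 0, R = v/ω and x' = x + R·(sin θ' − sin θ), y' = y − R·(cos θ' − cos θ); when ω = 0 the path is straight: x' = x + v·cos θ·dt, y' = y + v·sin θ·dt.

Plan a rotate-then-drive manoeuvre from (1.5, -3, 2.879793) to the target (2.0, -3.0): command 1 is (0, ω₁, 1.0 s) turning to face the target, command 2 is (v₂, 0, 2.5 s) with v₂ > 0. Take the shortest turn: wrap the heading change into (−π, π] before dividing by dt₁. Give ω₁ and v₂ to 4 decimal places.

heading to target = atan2(-3−-3, 2−1.5) = 0.0000
Δθ = wrap(0.0000 − 2.8798) = -2.8798; ω₁ = Δθ/dt₁ = -2.8798
distance = √((2−1.5)² + (-3−-3)²) = 0.5000; v₂ = distance/dt₂ = 0.2000

ω₁ = -2.8798, v₂ = 0.2000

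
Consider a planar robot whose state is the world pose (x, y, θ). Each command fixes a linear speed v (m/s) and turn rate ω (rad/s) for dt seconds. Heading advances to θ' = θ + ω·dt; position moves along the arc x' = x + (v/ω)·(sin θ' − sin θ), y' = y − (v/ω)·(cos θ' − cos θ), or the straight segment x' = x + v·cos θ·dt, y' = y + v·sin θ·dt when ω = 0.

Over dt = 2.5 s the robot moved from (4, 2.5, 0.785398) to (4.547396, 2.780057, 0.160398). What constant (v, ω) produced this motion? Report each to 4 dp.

Δθ = 0.160398 − 0.785398 = -0.625000
ω = Δθ/dt = -0.625000/2.5 = -0.2500
R = Δx/(sin θ' − sin θ) = -1.0000
v = R·ω = -1.0000·-0.2500 = 0.2500

v = 0.2500, ω = -0.2500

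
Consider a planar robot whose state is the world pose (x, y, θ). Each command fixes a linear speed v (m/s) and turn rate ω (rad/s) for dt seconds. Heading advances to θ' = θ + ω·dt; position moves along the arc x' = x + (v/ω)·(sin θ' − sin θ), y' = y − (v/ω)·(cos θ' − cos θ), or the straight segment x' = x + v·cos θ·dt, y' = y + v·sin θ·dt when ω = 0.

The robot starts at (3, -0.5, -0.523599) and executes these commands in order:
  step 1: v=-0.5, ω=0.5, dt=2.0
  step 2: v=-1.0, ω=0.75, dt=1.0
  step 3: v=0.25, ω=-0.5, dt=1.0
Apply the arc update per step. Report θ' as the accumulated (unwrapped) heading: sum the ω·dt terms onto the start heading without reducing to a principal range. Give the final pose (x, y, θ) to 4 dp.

step 1: θ'=0.4764 (R=-1.0000) → pose (2.0414, -0.4774, 0.4764)
step 2: θ'=1.2264 (R=-1.3333) → pose (1.3978, -1.2121, 1.2264)
step 3: θ'=0.7264 (R=-0.5000) → pose (1.5364, -1.0071, 0.7264)

(1.5364, -1.0071, 0.7264)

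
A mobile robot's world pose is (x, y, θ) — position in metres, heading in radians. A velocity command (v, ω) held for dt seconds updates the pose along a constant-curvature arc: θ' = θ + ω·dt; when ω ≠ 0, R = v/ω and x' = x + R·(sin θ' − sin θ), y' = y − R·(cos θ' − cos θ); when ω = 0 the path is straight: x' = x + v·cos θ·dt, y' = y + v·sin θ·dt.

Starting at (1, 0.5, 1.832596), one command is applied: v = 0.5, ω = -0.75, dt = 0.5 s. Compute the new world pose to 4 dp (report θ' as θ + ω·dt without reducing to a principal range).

(0.9816, 0.7479, 1.4576)

θ' = 1.8326 + -0.75·0.5 = 1.4576
R = v/ω = 0.5/-0.75 = -0.6667
x' = 1 + -0.6667·(sin 1.4576 − sin 1.8326) = 0.9816
y' = 0.5 − -0.6667·(cos 1.4576 − cos 1.8326) = 0.7479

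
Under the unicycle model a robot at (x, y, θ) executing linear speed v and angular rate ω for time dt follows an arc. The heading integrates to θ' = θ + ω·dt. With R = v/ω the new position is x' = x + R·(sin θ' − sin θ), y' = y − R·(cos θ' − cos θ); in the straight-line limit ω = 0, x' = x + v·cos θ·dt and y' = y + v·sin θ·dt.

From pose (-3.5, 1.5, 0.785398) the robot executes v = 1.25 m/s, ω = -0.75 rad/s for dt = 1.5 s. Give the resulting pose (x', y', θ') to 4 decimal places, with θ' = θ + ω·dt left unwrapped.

θ' = 0.7854 + -0.75·1.5 = -0.3396
R = v/ω = 1.25/-0.75 = -1.6667
x' = -3.5 + -1.6667·(sin -0.3396 − sin 0.7854) = -1.7663
y' = 1.5 − -1.6667·(cos -0.3396 − cos 0.7854) = 1.8930

(-1.7663, 1.8930, -0.3396)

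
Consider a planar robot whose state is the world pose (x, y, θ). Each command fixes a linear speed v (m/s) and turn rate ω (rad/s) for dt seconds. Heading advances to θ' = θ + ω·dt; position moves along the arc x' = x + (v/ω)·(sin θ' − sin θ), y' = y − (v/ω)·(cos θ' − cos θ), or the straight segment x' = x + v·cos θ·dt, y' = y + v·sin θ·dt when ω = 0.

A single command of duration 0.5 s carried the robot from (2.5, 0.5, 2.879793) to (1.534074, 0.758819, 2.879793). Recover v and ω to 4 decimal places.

v = 2.0000, ω = 0.0000

Δθ = 2.879793 − 2.879793 = 0.000000
ω = Δθ/dt = 0.000000/0.5 = 0.0000
ω = 0 → v = (Δx·cos θ + Δy·sin θ)/dt = 2.0000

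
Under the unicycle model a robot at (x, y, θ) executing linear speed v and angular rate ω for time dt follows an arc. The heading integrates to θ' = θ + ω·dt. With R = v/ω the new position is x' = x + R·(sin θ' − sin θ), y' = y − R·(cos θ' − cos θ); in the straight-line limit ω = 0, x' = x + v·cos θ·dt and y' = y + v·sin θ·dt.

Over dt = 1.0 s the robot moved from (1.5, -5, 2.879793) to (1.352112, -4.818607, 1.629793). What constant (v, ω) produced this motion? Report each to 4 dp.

v = 0.2500, ω = -1.2500

Δθ = 1.629793 − 2.879793 = -1.250000
ω = Δθ/dt = -1.250000/1.0 = -1.2500
R = −Δy/(cos θ' − cos θ) = -0.2000
v = R·ω = -0.2000·-1.2500 = 0.2500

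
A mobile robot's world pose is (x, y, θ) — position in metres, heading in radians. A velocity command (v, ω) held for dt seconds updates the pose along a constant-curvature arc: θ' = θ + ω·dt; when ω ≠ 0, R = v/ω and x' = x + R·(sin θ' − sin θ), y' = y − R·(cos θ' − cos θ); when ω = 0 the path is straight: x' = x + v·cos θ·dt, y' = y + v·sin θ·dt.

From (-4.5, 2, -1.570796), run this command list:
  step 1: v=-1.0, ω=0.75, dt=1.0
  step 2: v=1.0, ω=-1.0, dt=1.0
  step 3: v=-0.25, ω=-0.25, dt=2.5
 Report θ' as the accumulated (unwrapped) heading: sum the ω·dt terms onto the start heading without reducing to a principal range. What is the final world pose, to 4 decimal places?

(-4.2926, 2.4999, -2.4458)

step 1: θ'=-0.8208 (R=-1.3333) → pose (-4.8577, 2.9089, -0.8208)
step 2: θ'=-1.8208 (R=-1.0000) → pose (-4.6205, 1.9798, -1.8208)
step 3: θ'=-2.4458 (R=1.0000) → pose (-4.2926, 2.4999, -2.4458)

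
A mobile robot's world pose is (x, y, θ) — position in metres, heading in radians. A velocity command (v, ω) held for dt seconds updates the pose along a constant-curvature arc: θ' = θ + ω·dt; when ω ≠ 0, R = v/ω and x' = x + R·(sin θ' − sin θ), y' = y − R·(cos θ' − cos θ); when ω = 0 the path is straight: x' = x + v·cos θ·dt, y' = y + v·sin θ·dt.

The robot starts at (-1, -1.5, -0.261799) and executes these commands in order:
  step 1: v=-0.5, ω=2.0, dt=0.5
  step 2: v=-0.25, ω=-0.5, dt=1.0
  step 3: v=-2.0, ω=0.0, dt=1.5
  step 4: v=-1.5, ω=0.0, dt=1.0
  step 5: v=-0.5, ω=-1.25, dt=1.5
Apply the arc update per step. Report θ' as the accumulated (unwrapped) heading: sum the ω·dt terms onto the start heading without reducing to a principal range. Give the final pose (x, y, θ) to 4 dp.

(-6.3179, -2.3193, -1.6368)

step 1: θ'=0.7382 (R=-0.2500) → pose (-1.2329, -1.5566, 0.7382)
step 2: θ'=0.2382 (R=0.5000) → pose (-1.4514, -1.6726, 0.2382)
step 3: θ'=0.2382 (straight) → pose (-4.3667, -2.3805, 0.2382)
step 4: θ'=0.2382 (straight) → pose (-5.8244, -2.7344, 0.2382)
step 5: θ'=-1.6368 (R=0.4000) → pose (-6.3179, -2.3193, -1.6368)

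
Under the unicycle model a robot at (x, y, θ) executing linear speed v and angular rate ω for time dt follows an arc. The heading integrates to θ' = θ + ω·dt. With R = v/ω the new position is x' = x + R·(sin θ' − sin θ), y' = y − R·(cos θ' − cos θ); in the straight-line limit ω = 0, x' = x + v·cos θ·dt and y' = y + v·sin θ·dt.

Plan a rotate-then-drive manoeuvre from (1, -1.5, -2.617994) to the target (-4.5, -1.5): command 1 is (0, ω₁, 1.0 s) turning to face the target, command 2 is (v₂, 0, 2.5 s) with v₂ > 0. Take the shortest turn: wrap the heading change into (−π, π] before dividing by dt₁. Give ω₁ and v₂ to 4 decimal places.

ω₁ = -0.5236, v₂ = 2.2000

heading to target = atan2(-1.5−-1.5, -4.5−1) = 3.1416
Δθ = wrap(3.1416 − -2.6180) = -0.5236; ω₁ = Δθ/dt₁ = -0.5236
distance = √((-4.5−1)² + (-1.5−-1.5)²) = 5.5000; v₂ = distance/dt₂ = 2.2000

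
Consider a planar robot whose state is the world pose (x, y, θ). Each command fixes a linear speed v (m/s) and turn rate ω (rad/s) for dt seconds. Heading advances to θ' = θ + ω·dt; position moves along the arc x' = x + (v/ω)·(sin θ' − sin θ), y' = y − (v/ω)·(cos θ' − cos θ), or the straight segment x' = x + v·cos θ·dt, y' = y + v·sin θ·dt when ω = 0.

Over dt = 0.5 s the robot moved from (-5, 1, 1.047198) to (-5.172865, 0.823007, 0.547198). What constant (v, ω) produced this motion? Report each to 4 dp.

Δθ = 0.547198 − 1.047198 = -0.500000
ω = Δθ/dt = -0.500000/0.5 = -1.0000
R = −Δy/(cos θ' − cos θ) = 0.5000
v = R·ω = 0.5000·-1.0000 = -0.5000

v = -0.5000, ω = -1.0000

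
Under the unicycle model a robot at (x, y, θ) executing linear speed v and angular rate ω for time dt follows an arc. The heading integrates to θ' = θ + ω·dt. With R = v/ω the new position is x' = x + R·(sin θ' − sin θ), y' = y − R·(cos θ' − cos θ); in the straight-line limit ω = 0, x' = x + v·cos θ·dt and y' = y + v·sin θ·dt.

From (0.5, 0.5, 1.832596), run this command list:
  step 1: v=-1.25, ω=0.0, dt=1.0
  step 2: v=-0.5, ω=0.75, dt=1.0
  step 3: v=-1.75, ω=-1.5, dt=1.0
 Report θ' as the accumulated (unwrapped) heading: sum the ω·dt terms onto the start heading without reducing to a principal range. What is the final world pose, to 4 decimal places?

(1.5256, -2.6363, 1.0826)

step 1: θ'=1.8326 (straight) → pose (0.8235, -0.7074, 1.8326)
step 2: θ'=2.5826 (R=-0.6667) → pose (1.1139, -1.1001, 2.5826)
step 3: θ'=1.0826 (R=1.1667) → pose (1.5256, -2.6363, 1.0826)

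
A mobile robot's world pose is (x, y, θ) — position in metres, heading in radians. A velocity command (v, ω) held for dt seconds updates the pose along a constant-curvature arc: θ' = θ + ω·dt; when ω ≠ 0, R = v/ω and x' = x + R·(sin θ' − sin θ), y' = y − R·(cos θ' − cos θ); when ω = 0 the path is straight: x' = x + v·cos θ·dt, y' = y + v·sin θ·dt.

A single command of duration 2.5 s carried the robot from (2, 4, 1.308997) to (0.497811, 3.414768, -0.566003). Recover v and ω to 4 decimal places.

v = -0.7500, ω = -0.7500

Δθ = -0.566003 − 1.308997 = -1.875000
ω = Δθ/dt = -1.875000/2.5 = -0.7500
R = Δx/(sin θ' − sin θ) = 1.0000
v = R·ω = 1.0000·-0.7500 = -0.7500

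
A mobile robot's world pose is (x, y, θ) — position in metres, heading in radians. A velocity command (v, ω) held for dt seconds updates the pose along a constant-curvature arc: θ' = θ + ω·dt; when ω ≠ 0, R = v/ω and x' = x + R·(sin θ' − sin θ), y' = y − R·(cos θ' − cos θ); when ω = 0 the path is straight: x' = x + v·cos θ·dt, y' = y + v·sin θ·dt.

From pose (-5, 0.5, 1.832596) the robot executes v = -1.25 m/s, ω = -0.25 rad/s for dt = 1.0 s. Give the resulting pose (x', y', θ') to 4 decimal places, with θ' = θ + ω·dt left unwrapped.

(-4.8300, -0.7351, 1.5826)

θ' = 1.8326 + -0.25·1.0 = 1.5826
R = v/ω = -1.25/-0.25 = 5.0000
x' = -5 + 5.0000·(sin 1.5826 − sin 1.8326) = -4.8300
y' = 0.5 − 5.0000·(cos 1.5826 − cos 1.8326) = -0.7351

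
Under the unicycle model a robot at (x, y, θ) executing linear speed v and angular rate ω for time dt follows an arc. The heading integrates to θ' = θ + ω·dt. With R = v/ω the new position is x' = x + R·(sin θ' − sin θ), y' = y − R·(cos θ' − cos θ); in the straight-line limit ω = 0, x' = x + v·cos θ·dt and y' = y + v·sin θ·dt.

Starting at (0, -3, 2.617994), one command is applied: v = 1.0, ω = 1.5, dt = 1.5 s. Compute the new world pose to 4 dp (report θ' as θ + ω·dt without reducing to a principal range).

(-0.9919, -3.6807, 4.8680)

θ' = 2.6180 + 1.5·1.5 = 4.8680
R = v/ω = 1.0/1.5 = 0.6667
x' = 0 + 0.6667·(sin 4.8680 − sin 2.6180) = -0.9919
y' = -3 − 0.6667·(cos 4.8680 − cos 2.6180) = -3.6807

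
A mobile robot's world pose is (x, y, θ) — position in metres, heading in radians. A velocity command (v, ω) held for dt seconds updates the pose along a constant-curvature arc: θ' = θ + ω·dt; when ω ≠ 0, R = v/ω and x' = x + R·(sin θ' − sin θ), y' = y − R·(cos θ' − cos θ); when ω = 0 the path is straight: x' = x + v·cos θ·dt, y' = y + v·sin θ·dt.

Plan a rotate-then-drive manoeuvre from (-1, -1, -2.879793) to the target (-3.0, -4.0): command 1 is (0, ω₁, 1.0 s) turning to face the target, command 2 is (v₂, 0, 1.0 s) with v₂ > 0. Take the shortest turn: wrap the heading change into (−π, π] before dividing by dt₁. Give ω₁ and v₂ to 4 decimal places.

ω₁ = 0.7210, v₂ = 3.6056

heading to target = atan2(-4−-1, -3−-1) = -2.1588
Δθ = wrap(-2.1588 − -2.8798) = 0.7210; ω₁ = Δθ/dt₁ = 0.7210
distance = √((-3−-1)² + (-4−-1)²) = 3.6056; v₂ = distance/dt₂ = 3.6056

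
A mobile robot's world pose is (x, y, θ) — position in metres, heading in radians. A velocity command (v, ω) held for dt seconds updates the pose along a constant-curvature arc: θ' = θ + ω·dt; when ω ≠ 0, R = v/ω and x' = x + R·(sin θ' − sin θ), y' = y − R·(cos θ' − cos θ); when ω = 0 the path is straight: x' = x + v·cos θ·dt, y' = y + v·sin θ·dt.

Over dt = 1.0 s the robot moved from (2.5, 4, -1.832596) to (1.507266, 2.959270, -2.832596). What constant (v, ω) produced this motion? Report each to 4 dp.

Δθ = -2.832596 − -1.832596 = -1.000000
ω = Δθ/dt = -1.000000/1.0 = -1.0000
R = −Δy/(cos θ' − cos θ) = -1.5000
v = R·ω = -1.5000·-1.0000 = 1.5000

v = 1.5000, ω = -1.0000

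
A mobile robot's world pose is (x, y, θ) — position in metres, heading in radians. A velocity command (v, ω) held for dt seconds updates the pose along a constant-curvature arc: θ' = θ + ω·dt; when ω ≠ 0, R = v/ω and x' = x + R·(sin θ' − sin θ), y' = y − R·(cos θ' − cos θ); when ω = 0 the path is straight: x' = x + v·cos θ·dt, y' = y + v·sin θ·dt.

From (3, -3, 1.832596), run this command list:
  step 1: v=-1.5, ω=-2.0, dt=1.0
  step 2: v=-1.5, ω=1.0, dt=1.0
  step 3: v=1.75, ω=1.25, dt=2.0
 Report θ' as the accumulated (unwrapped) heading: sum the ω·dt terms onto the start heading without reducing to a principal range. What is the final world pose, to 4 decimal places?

(-0.5102, -2.0865, 3.3326)

step 1: θ'=-0.1674 (R=0.7500) → pose (2.1506, -3.9336, -0.1674)
step 2: θ'=0.8326 (R=-1.5000) → pose (0.7911, -4.4032, 0.8326)
step 3: θ'=3.3326 (R=1.4000) → pose (-0.5102, -2.0865, 3.3326)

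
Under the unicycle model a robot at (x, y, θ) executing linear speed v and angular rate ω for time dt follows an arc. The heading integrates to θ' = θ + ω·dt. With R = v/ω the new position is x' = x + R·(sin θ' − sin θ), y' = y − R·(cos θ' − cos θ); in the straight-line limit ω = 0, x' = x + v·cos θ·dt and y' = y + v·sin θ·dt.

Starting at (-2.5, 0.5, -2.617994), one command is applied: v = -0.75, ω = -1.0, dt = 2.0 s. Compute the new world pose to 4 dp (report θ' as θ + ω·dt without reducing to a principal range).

(-1.3783, -0.0788, -4.6180)

θ' = -2.6180 + -1.0·2.0 = -4.6180
R = v/ω = -0.75/-1.0 = 0.7500
x' = -2.5 + 0.7500·(sin -4.6180 − sin -2.6180) = -1.3783
y' = 0.5 − 0.7500·(cos -4.6180 − cos -2.6180) = -0.0788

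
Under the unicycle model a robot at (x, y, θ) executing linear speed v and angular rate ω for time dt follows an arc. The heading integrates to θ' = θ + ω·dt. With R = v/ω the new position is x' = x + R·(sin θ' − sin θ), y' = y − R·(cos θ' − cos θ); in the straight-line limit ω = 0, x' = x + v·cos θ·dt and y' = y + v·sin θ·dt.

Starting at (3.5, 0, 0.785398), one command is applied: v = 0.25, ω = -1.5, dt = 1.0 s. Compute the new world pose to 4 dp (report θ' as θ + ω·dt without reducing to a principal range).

(3.7271, 0.0080, -0.7146)

θ' = 0.7854 + -1.5·1.0 = -0.7146
R = v/ω = 0.25/-1.5 = -0.1667
x' = 3.5 + -0.1667·(sin -0.7146 − sin 0.7854) = 3.7271
y' = 0 − -0.1667·(cos -0.7146 − cos 0.7854) = 0.0080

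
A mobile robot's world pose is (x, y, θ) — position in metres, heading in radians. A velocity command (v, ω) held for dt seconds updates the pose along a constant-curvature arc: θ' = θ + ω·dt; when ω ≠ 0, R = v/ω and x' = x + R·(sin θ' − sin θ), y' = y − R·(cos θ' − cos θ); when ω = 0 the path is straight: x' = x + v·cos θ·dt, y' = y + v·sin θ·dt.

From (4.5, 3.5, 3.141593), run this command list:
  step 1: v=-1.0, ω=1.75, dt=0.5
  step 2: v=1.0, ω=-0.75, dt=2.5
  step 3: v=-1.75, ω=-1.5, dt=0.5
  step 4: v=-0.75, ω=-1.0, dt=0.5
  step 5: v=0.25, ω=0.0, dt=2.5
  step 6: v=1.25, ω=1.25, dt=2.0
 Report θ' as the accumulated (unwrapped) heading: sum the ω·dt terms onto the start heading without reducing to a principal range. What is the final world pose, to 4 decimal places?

(2.1722, 4.7470, 3.3916)

step 1: θ'=4.0166 (R=-0.5714) → pose (4.9386, 3.7051, 4.0166)
step 2: θ'=2.1416 (R=-1.3333) → pose (2.7932, 3.8394, 2.1416)
step 3: θ'=1.3916 (R=1.1667) → pose (2.9595, 3.0011, 1.3916)
step 4: θ'=0.8916 (R=0.7500) → pose (2.8051, 2.6637, 0.8916)
step 5: θ'=0.8916 (straight) → pose (3.1977, 3.1499, 0.8916)
step 6: θ'=3.3916 (R=1.0000) → pose (2.1722, 4.7470, 3.3916)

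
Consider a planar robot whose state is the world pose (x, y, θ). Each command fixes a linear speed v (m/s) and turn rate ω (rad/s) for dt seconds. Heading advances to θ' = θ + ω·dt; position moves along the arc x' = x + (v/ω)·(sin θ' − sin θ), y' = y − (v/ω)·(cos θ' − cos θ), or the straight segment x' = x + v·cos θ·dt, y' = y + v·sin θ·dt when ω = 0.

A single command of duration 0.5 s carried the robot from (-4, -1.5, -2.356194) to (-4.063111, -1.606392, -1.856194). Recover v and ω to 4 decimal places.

Δθ = -1.856194 − -2.356194 = 0.500000
ω = Δθ/dt = 0.500000/0.5 = 1.0000
R = −Δy/(cos θ' − cos θ) = 0.2500
v = R·ω = 0.2500·1.0000 = 0.2500

v = 0.2500, ω = 1.0000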